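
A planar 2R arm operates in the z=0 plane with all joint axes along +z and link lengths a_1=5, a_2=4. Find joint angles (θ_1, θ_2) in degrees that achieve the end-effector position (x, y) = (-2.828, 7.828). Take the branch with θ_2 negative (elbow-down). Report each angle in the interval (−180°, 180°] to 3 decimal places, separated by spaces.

cos θ_2 = (69.2752−5²−4²)/(2·5·4) = 0.7069; θ_2 = -45.0184° (elbow-down)
β = atan2(7.8280,-2.8280) = 109.8631°; ψ = atan2(-2.8293,7.8275) = -19.8729°
θ_1 = β − ψ = 129.7360°

129.736 -45.018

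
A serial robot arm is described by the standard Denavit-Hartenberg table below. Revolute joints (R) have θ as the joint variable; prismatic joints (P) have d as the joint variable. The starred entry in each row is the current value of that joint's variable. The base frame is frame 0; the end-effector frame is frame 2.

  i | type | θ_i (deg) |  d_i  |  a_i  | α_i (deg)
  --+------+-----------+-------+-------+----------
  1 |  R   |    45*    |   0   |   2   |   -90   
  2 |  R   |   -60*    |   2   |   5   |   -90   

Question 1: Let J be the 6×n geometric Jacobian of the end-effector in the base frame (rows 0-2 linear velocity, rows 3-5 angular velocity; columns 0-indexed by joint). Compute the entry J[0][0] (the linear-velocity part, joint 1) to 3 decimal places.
axis z_0 = ẑ; lever o_n−o_0 = (1.7678,4.5962,4.3301)
cross product → J_v[:, 0] = (-4.5962,1.7678,0.0000)
J_ω[:, 0] = z_0
entry J[0][0] = -4.5962

-4.596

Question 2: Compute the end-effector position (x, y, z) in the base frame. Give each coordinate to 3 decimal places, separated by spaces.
1.768 4.596 4.330

after link 1: o_1 = (1.4142, 1.4142, 0.0000)
after link 2: o_2 = (1.7678, 4.5962, 4.3301)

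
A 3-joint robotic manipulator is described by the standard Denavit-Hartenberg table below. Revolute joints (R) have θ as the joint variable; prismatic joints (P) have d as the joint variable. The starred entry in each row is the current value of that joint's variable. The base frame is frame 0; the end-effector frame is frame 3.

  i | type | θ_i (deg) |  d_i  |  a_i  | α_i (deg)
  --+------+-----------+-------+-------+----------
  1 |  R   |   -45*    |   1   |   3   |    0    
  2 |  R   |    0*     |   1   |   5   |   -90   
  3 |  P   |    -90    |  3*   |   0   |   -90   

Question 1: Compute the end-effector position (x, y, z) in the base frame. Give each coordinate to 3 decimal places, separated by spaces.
7.778 -3.536 2.000

after link 1: o_1 = (2.1213, -2.1213, 1.0000)
after link 2: o_2 = (5.6569, -5.6569, 2.0000)
after link 3: o_3 = (7.7782, -3.5355, 2.0000)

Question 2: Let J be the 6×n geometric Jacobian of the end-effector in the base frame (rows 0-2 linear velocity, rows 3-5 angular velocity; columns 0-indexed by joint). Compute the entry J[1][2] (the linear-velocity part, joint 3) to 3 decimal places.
0.707

prismatic axis z_2 = (0.7071,0.7071,0.0000)
J_v[:, 2] = z_2; J_ω[:, 2] = (0,0,0)
entry J[1][2] = 0.7071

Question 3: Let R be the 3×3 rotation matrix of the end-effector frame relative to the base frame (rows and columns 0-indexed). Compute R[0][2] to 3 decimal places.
End-effector z-axis (col 2 of R) = (0.7071,-0.7071,-0.0000)
R[0][2] = 0.7071

0.707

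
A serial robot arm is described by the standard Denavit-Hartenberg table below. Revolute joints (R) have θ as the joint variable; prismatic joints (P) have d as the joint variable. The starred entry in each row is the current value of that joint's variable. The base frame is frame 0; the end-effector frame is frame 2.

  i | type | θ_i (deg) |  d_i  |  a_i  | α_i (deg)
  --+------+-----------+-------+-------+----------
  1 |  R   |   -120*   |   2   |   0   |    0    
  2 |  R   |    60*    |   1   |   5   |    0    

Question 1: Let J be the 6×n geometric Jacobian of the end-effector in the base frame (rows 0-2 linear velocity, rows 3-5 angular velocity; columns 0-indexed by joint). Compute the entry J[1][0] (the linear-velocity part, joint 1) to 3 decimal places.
2.500

axis z_0 = ẑ; lever o_n−o_0 = (2.5000,-4.3301,3.0000)
cross product → J_v[:, 0] = (4.3301,2.5000,-0.0000)
J_ω[:, 0] = z_0
entry J[1][0] = 2.5000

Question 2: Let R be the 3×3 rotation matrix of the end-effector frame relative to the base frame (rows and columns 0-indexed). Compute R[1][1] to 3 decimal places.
End-effector y-axis (col 1 of R) = (0.8660,0.5000,0.0000)
R[1][1] = 0.5000

0.500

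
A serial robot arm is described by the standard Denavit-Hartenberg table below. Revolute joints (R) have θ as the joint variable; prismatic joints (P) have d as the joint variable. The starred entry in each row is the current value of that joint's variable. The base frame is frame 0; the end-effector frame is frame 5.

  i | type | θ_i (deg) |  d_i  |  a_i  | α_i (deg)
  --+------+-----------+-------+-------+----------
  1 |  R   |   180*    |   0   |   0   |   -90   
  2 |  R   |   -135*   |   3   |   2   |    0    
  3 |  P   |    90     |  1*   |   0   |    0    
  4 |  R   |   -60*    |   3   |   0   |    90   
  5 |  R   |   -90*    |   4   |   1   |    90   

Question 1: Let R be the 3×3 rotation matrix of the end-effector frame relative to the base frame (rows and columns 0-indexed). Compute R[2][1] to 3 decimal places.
End-effector y-axis (col 1 of R) = (0.9659,-0.0000,-0.2588)
R[2][1] = -0.2588

-0.259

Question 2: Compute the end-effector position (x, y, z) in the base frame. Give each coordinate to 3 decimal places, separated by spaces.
after link 1: o_1 = (0.0000, 0.0000, 0.0000)
after link 2: o_2 = (1.4142, -3.0000, 1.4142)
after link 3: o_3 = (1.4142, -4.0000, 1.4142)
after link 4: o_4 = (1.4142, -7.0000, 1.4142)
after link 5: o_5 = (5.2779, -6.0000, 0.3789)

5.278 -6.000 0.379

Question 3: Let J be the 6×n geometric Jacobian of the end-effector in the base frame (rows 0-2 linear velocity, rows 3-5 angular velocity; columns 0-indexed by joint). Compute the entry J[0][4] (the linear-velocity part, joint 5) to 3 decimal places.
axis z_4 = (0.9659,-0.0000,-0.2588); lever o_n−o_4 = (3.8637,1.0000,-1.0353)
cross product → J_v[:, 4] = (0.2588,0.0000,0.9659)
J_ω[:, 4] = z_4
entry J[0][4] = 0.2588

0.259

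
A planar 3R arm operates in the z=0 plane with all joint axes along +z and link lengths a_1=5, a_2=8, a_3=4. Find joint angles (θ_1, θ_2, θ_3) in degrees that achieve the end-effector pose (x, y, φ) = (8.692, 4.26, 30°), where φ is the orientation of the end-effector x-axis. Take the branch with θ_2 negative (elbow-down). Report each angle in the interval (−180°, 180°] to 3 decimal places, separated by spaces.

119.994 -134.993 44.999

wrist centre = target − a_3·(cos φ, sin φ) = (5.2279, 2.2600)
cos θ_2 = (32.4385−5²−8²)/(2·5·8) = -0.7070; θ_2 = -134.9928° (elbow-down)
β = atan2(2.2600,5.2279) = 23.3786°; ψ = atan2(-5.6576,-0.6561) = -96.6154°
θ_1 = β − ψ = 119.9941°
θ_3 = φ − θ_1 − θ_2 = 44.9988° (wrapped to (-180°,180°])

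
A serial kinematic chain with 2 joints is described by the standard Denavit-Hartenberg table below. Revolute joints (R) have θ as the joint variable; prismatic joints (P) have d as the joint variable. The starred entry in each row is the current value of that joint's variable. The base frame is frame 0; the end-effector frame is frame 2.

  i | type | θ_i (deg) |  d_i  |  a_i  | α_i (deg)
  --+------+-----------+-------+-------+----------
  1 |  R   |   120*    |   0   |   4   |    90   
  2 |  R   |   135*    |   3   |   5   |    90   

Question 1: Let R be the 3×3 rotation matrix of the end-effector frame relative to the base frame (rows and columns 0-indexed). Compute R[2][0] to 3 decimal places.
0.707

End-effector x-axis (col 0 of R) = (0.3536,-0.6124,0.7071)
R[2][0] = 0.7071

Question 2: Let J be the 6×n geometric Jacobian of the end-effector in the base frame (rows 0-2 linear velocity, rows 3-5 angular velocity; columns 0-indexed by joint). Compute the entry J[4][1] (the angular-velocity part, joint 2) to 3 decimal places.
axis z_1 = (0.8660,0.5000,0.0000); lever o_n−o_1 = (4.3658,-1.5619,3.5355)
cross product → J_v[:, 1] = (1.7678,-3.0619,-3.5355)
J_ω[:, 1] = z_1
entry J[4][1] = 0.5000

0.500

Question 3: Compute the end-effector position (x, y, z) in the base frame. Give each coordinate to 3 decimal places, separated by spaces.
after link 1: o_1 = (-2.0000, 3.4641, 0.0000)
after link 2: o_2 = (2.3658, 1.9022, 3.5355)

2.366 1.902 3.536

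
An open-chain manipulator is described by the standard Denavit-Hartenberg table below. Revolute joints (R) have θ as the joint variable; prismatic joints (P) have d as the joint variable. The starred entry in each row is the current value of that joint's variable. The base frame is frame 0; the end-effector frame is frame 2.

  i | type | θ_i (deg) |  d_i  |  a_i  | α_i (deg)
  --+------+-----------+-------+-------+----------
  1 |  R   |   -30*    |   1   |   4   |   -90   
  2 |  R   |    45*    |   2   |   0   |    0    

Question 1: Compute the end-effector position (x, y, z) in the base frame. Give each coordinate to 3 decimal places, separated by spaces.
after link 1: o_1 = (3.4641, -2.0000, 1.0000)
after link 2: o_2 = (4.4641, -0.2679, 1.0000)

4.464 -0.268 1.000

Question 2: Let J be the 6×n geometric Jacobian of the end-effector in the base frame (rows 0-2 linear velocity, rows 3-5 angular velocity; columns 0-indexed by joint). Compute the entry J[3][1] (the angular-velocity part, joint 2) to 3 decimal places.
axis z_1 = (0.5000,0.8660,0.0000); lever o_n−o_1 = (1.0000,1.7321,0.0000)
cross product → J_v[:, 1] = (0.0000,-0.0000,0.0000)
J_ω[:, 1] = z_1
entry J[3][1] = 0.5000

0.500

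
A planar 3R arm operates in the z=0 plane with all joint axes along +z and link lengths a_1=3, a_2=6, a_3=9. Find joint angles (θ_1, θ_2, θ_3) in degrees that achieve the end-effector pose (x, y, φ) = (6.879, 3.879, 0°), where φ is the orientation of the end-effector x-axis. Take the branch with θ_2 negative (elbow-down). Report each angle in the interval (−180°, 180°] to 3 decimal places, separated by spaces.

wrist centre = target − a_3·(cos φ, sin φ) = (-2.1210, 3.8790)
cos θ_2 = (19.5453−3²−6²)/(2·3·6) = -0.7071; θ_2 = -134.9975° (elbow-down)
β = atan2(3.8790,-2.1210) = 118.6694°; ψ = atan2(-4.2428,-1.2425) = -106.3219°
θ_1 = β − ψ = 224.9913°
θ_3 = φ − θ_1 − θ_2 = -89.9939° (wrapped to (-180°,180°])

-135.009 -134.997 -89.994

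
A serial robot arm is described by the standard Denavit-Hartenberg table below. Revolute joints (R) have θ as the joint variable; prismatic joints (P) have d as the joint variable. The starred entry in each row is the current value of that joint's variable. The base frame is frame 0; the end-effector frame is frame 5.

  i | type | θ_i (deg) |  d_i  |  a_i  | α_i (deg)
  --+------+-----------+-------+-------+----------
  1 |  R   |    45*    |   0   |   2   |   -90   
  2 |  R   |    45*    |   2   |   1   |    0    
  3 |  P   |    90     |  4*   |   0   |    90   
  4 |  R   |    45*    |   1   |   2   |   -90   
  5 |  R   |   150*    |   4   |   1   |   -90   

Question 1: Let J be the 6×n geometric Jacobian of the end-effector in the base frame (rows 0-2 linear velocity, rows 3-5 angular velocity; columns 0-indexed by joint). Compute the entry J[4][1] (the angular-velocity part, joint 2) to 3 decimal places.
0.707

axis z_1 = (-0.7071,0.7071,0.0000); lever o_n−o_1 = (-5.0463,8.5729,0.3724)
cross product → J_v[:, 1] = (0.2633,0.2633,-2.4937)
J_ω[:, 1] = z_1
entry J[4][1] = 0.7071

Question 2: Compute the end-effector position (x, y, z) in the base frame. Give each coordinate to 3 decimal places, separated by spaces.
-3.632 9.987 0.372

after link 1: o_1 = (1.4142, 1.4142, 0.0000)
after link 2: o_2 = (0.5000, 3.3284, -0.7071)
after link 3: o_3 = (-2.3284, 6.1569, -0.7071)
after link 4: o_4 = (-3.5355, 6.9497, -2.4142)
after link 5: o_5 = (-3.6321, 9.9871, 0.3724)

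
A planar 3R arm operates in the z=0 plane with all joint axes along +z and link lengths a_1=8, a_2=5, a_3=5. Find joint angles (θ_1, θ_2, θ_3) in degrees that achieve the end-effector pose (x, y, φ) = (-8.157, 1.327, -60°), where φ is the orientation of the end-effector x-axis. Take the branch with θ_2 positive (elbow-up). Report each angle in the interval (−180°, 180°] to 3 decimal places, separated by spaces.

wrist centre = target − a_3·(cos φ, sin φ) = (-10.6570, 5.6571)
cos θ_2 = (145.5747−8²−5²)/(2·8·5) = 0.7072; θ_2 = 44.9937° (elbow-up)
β = atan2(5.6571,-10.6570) = 152.0390°; ψ = atan2(3.5351,11.5359) = 17.0375°
θ_1 = β − ψ = 135.0015°
θ_3 = φ − θ_1 − θ_2 = 120.0048° (wrapped to (-180°,180°])

135.001 44.994 120.005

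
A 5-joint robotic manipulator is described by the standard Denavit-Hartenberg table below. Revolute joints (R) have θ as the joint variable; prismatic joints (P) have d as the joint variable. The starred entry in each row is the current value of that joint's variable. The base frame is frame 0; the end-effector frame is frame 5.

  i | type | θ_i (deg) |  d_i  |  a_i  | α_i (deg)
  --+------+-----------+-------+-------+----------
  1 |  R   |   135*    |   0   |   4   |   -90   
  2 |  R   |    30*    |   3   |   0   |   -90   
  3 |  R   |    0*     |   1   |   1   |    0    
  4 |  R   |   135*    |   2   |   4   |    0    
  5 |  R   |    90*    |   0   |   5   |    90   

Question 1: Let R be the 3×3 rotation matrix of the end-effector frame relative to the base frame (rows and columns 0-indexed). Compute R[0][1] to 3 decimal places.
0.354

End-effector y-axis (col 1 of R) = (0.3536,-0.3536,-0.8660)
R[0][1] = 0.3536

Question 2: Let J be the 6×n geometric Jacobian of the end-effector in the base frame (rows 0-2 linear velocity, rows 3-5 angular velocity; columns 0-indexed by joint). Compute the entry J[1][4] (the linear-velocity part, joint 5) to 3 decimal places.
axis z_4 = (0.3536,-0.3536,-0.8660); lever o_n−o_4 = (-0.3349,-4.6651,1.7678)
cross product → J_v[:, 4] = (-4.6651,-0.3349,-1.7678)
J_ω[:, 4] = z_4
entry J[1][4] = -0.3349

-0.335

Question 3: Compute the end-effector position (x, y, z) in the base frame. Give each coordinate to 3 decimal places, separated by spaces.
-1.104 -4.138 0.084

after link 1: o_1 = (-2.8284, 2.8284, 0.0000)
after link 2: o_2 = (-4.9497, 0.7071, 0.0000)
after link 3: o_3 = (-5.2086, 0.9659, -1.3660)
after link 4: o_4 = (-0.7694, 0.5268, -1.6839)
after link 5: o_5 = (-1.1043, -4.1383, 0.0839)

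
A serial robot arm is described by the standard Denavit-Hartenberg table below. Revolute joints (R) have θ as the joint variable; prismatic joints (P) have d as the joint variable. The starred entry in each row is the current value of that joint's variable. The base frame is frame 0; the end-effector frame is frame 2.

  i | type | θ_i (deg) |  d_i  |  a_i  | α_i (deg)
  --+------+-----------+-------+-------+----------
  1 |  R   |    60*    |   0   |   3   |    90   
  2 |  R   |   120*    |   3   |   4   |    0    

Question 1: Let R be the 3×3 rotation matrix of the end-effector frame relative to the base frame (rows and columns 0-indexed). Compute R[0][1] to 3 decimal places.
End-effector y-axis (col 1 of R) = (-0.4330,-0.7500,-0.5000)
R[0][1] = -0.4330

-0.433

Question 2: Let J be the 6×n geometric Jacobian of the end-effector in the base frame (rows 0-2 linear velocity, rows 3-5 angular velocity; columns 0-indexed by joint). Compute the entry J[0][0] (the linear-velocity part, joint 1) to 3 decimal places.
0.634

axis z_0 = ẑ; lever o_n−o_0 = (3.0981,-0.6340,3.4641)
cross product → J_v[:, 0] = (0.6340,3.0981,-0.0000)
J_ω[:, 0] = z_0
entry J[0][0] = 0.6340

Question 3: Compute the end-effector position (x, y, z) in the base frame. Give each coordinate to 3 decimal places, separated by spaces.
3.098 -0.634 3.464

after link 1: o_1 = (1.5000, 2.5981, 0.0000)
after link 2: o_2 = (3.0981, -0.6340, 3.4641)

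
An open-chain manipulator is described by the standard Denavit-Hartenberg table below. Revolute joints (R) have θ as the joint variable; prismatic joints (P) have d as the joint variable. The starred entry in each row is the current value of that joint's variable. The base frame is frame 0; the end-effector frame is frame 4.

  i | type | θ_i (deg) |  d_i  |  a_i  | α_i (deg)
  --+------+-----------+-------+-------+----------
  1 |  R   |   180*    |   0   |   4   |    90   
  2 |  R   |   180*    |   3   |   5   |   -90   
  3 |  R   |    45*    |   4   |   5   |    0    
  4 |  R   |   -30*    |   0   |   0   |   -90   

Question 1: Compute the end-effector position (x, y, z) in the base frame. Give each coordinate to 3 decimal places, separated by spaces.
4.536 -0.536 -4.000

after link 1: o_1 = (-4.0000, 0.0000, 0.0000)
after link 2: o_2 = (1.0000, 3.0000, 0.0000)
after link 3: o_3 = (4.5355, -0.5355, -4.0000)
after link 4: o_4 = (4.5355, -0.5355, -4.0000)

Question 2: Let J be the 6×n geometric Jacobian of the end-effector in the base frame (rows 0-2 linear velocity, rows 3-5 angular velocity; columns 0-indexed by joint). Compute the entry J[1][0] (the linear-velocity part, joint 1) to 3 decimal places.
axis z_0 = ẑ; lever o_n−o_0 = (4.5355,-0.5355,-4.0000)
cross product → J_v[:, 0] = (0.5355,4.5355,-0.0000)
J_ω[:, 0] = z_0
entry J[1][0] = 4.5355

4.536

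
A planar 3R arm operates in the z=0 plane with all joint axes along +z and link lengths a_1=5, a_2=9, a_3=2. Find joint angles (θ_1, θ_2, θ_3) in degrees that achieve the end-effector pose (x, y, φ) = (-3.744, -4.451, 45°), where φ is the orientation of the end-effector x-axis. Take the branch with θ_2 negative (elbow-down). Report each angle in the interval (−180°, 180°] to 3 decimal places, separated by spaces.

-45.006 -119.994 -149.999

wrist centre = target − a_3·(cos φ, sin φ) = (-5.1582, -5.8652)
cos θ_2 = (61.0079−5²−9²)/(2·5·9) = -0.4999; θ_2 = -119.9942° (elbow-down)
β = atan2(-5.8652,-5.1582) = -131.3303°; ψ = atan2(-7.7947,0.5008) = -86.3239°
θ_1 = β − ψ = -45.0064°
θ_3 = φ − θ_1 − θ_2 = -149.9994° (wrapped to (-180°,180°])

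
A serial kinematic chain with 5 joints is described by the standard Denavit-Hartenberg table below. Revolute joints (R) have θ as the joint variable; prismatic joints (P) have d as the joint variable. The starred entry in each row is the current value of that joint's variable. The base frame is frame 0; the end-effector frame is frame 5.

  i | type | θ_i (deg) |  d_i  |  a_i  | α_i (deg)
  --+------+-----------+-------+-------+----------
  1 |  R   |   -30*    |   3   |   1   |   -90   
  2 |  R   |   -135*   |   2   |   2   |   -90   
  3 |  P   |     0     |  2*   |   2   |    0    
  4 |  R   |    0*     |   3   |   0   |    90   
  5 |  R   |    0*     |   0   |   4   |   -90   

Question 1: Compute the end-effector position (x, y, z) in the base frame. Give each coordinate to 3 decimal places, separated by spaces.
after link 1: o_1 = (0.8660, -0.5000, 3.0000)
after link 2: o_2 = (0.6413, 1.9392, 4.4142)
after link 3: o_3 = (0.6413, 1.9392, 7.2426)
after link 4: o_4 = (2.4784, 0.8785, 9.3640)
after link 5: o_5 = (0.0289, 2.2927, 12.1924)

0.029 2.293 12.192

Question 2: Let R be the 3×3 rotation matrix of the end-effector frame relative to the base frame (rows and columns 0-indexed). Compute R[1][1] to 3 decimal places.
End-effector y-axis (col 1 of R) = (-0.5000,-0.8660,-0.0000)
R[1][1] = -0.8660

-0.866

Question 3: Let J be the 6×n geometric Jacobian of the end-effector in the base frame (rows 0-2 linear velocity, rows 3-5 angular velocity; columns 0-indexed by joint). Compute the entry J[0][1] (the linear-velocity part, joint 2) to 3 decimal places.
7.961

axis z_1 = (0.5000,0.8660,0.0000); lever o_n−o_1 = (-0.8371,2.7927,9.1924)
cross product → J_v[:, 1] = (7.9608,-4.5962,2.1213)
J_ω[:, 1] = z_1
entry J[0][1] = 7.9608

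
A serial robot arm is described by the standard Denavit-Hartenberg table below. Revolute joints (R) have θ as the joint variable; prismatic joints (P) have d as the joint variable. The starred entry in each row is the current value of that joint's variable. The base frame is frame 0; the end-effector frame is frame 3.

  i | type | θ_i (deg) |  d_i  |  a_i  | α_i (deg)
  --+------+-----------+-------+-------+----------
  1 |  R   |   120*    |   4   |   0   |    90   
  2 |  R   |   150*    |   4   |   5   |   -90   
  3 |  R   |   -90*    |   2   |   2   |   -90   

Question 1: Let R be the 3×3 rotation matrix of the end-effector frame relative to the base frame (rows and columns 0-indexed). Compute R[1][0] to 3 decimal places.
End-effector x-axis (col 0 of R) = (0.8660,0.5000,0.0000)
R[1][0] = 0.5000

0.500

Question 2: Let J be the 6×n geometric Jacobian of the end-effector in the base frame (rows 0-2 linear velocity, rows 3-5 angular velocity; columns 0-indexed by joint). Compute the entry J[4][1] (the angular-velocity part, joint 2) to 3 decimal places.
axis z_1 = (0.8660,0.5000,0.0000); lever o_n−o_1 = (7.8612,-1.6160,0.7679)
cross product → J_v[:, 1] = (0.3840,-0.6651,-5.3301)
J_ω[:, 1] = z_1
entry J[4][1] = 0.5000

0.500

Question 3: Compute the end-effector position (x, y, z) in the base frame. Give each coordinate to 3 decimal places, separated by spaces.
7.861 -1.616 4.768

after link 1: o_1 = (0.0000, 0.0000, 4.0000)
after link 2: o_2 = (5.6292, -1.7500, 6.5000)
after link 3: o_3 = (7.8612, -1.6160, 4.7679)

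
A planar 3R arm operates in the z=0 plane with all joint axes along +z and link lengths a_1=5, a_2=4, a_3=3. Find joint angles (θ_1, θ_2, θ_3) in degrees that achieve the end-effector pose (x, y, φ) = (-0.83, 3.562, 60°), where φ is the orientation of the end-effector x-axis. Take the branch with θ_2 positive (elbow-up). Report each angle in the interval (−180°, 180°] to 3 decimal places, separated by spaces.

105.048 150.003 164.949

wrist centre = target − a_3·(cos φ, sin φ) = (-2.3300, 0.9639)
cos θ_2 = (6.3580−5²−4²)/(2·5·4) = -0.8660; θ_2 = 150.0027° (elbow-up)
β = atan2(0.9639,-2.3300) = 157.5251°; ψ = atan2(1.9998,1.5358) = 52.4770°
θ_1 = β − ψ = 105.0480°
θ_3 = φ − θ_1 − θ_2 = 164.9493° (wrapped to (-180°,180°])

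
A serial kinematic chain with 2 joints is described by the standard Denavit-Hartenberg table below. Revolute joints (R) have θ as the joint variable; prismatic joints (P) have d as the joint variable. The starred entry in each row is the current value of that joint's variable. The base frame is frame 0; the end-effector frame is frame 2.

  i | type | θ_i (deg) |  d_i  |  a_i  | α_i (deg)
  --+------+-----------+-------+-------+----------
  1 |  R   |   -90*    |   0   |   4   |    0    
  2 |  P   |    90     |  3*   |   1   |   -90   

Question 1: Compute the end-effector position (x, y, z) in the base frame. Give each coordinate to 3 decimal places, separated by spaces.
after link 1: o_1 = (0.0000, -4.0000, 0.0000)
after link 2: o_2 = (1.0000, -4.0000, 3.0000)

1.000 -4.000 3.000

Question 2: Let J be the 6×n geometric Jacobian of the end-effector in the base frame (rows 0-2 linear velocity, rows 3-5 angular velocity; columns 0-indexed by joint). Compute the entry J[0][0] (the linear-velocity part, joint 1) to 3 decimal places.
axis z_0 = ẑ; lever o_n−o_0 = (1.0000,-4.0000,3.0000)
cross product → J_v[:, 0] = (4.0000,1.0000,-0.0000)
J_ω[:, 0] = z_0
entry J[0][0] = 4.0000

4.000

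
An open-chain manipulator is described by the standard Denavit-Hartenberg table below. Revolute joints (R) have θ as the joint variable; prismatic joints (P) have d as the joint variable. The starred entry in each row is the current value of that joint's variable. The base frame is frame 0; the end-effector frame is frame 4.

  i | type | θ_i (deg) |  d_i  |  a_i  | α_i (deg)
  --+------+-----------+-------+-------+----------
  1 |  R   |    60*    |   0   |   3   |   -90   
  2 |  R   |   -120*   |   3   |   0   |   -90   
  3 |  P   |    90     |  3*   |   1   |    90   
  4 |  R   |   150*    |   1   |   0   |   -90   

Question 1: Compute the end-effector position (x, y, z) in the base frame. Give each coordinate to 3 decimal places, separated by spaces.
0.817 5.415 2.366

after link 1: o_1 = (1.5000, 2.5981, 0.0000)
after link 2: o_2 = (-1.0981, 4.0981, 0.0000)
after link 3: o_3 = (1.0670, 5.8481, 1.5000)
after link 4: o_4 = (0.8170, 5.4151, 2.3660)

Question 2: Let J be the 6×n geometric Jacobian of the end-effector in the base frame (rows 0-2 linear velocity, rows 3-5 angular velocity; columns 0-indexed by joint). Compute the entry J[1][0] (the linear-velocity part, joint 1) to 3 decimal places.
0.817

axis z_0 = ẑ; lever o_n−o_0 = (0.8170,5.4151,2.3660)
cross product → J_v[:, 0] = (-5.4151,0.8170,0.0000)
J_ω[:, 0] = z_0
entry J[1][0] = 0.8170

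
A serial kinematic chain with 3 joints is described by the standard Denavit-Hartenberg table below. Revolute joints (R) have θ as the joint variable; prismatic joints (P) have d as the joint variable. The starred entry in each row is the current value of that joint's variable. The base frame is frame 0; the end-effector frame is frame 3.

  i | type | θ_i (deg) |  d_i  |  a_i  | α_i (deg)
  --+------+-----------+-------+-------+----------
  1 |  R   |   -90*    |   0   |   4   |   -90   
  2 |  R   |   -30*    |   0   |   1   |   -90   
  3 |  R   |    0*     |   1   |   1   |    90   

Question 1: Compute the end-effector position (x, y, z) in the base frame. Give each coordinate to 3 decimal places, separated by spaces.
0.000 -6.232 0.134

after link 1: o_1 = (0.0000, -4.0000, 0.0000)
after link 2: o_2 = (0.0000, -4.8660, 0.5000)
after link 3: o_3 = (0.0000, -6.2321, 0.1340)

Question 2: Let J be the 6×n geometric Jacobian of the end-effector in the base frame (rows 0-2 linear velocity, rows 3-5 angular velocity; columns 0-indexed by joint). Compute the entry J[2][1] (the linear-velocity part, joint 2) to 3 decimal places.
-2.232

axis z_1 = (1.0000,0.0000,0.0000); lever o_n−o_1 = (0.0000,-2.2321,0.1340)
cross product → J_v[:, 1] = (0.0000,-0.1340,-2.2321)
J_ω[:, 1] = z_1
entry J[2][1] = -2.2321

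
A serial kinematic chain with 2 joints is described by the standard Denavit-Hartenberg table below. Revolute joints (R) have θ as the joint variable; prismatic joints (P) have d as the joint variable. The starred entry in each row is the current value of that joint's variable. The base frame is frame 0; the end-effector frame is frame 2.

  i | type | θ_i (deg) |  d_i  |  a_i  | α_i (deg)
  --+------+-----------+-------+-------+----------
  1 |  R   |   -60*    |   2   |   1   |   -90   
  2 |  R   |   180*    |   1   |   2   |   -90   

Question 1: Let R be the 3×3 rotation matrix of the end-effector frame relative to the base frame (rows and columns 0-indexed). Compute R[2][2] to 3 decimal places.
1.000

End-effector z-axis (col 2 of R) = (-0.0000,0.0000,1.0000)
R[2][2] = 1.0000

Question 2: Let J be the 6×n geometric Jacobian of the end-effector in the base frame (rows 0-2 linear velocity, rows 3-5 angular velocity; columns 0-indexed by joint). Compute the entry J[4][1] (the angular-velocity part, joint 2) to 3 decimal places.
0.500

axis z_1 = (0.8660,0.5000,0.0000); lever o_n−o_1 = (-0.1340,2.2321,-0.0000)
cross product → J_v[:, 1] = (-0.0000,0.0000,2.0000)
J_ω[:, 1] = z_1
entry J[4][1] = 0.5000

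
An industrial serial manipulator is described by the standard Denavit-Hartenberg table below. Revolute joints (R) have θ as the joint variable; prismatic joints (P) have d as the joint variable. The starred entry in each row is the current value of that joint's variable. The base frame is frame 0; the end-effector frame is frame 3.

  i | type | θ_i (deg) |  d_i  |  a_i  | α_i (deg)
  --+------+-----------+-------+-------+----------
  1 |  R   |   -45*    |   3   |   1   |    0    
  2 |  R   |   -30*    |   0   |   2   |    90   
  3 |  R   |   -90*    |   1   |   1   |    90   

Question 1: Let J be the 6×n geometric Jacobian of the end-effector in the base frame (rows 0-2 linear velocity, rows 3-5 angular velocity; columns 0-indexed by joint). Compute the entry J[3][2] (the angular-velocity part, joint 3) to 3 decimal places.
axis z_2 = (-0.9659,-0.2588,0.0000); lever o_n−o_2 = (-0.9659,-0.2588,-1.0000)
cross product → J_v[:, 2] = (0.2588,-0.9659,0.0000)
J_ω[:, 2] = z_2
entry J[3][2] = -0.9659

-0.966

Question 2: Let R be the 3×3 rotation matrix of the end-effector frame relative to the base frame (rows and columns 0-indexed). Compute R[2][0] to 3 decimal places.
-1.000

End-effector x-axis (col 0 of R) = (-0.0000,-0.0000,-1.0000)
R[2][0] = -1.0000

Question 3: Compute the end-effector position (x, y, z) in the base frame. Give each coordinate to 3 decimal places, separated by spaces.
0.259 -2.898 2.000

after link 1: o_1 = (0.7071, -0.7071, 3.0000)
after link 2: o_2 = (1.2247, -2.6390, 3.0000)
after link 3: o_3 = (0.2588, -2.8978, 2.0000)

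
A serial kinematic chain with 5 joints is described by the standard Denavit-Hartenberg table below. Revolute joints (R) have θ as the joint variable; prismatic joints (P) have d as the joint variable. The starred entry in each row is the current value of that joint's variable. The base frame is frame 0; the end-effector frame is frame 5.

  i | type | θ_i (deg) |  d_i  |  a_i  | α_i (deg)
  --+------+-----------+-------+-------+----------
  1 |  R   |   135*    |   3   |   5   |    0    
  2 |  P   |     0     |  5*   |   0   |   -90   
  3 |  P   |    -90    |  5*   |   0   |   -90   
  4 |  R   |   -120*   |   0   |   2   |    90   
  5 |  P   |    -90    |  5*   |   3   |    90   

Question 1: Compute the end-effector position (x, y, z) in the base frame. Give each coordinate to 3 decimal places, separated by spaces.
-4.407 -1.578 2.670

after link 1: o_1 = (-3.5355, 3.5355, 3.0000)
after link 2: o_2 = (-3.5355, 3.5355, 8.0000)
after link 3: o_3 = (-7.0711, 0.0000, 8.0000)
after link 4: o_4 = (-8.2958, -1.2247, 7.0000)
after link 5: o_5 = (-4.4067, -1.5783, 2.6699)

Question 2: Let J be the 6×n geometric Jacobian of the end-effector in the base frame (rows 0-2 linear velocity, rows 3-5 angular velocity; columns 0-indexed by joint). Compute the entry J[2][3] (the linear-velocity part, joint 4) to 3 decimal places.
-0.768

axis z_3 = (-0.7071,0.7071,-0.0000); lever o_n−o_3 = (2.6643,-1.5783,-5.3301)
cross product → J_v[:, 3] = (-3.7690,-3.7690,-0.7679)
J_ω[:, 3] = z_3
entry J[2][3] = -0.7679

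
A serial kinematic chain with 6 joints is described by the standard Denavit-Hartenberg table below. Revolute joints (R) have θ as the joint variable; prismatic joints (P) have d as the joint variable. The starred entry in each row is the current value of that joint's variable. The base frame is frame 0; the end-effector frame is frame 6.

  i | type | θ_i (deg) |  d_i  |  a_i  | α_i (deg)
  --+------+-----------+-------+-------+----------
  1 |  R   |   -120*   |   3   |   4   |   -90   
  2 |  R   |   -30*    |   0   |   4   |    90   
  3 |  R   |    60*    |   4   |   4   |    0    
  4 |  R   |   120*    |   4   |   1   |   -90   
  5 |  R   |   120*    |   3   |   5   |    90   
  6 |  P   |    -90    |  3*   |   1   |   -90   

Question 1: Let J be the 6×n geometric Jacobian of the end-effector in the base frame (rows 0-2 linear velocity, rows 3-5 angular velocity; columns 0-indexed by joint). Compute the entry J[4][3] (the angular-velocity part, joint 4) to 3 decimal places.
axis z_3 = (0.2500,0.4330,0.8660); lever o_n−o_3 = (-1.7141,1.0311,-2.1340)
cross product → J_v[:, 3] = (-1.8170,-0.9510,1.0000)
J_ω[:, 3] = z_3
entry J[4][3] = 0.4330

0.433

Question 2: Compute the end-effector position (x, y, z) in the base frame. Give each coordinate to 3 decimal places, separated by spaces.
-2.312 -6.933 7.330

after link 1: o_1 = (-2.0000, -3.4641, 3.0000)
after link 2: o_2 = (-3.7321, -6.4641, 5.0000)
after link 3: o_3 = (-0.5981, -7.9641, 9.4641)
after link 4: o_4 = (0.8349, -5.4821, 12.4282)
after link 5: o_5 = (-3.9282, -7.7321, 9.9282)
after link 6: o_6 = (-2.3122, -6.9330, 7.3301)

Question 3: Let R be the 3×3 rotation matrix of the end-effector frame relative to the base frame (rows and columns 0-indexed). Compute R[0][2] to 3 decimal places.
-0.433

End-effector z-axis (col 2 of R) = (-0.4330,-0.7500,-0.5000)
R[0][2] = -0.4330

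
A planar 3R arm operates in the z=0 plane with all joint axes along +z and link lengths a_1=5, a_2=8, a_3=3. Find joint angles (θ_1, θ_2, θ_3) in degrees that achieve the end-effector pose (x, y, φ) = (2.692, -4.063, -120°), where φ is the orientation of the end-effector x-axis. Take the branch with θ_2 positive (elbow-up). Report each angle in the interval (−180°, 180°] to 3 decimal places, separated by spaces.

-134.997 149.999 -135.002

wrist centre = target − a_3·(cos φ, sin φ) = (4.1920, -1.4649)
cos θ_2 = (19.7189−5²−8²)/(2·5·8) = -0.8660; θ_2 = 149.9987° (elbow-up)
β = atan2(-1.4649,4.1920) = -19.2623°; ψ = atan2(4.0002,-1.9281) = 115.7345°
θ_1 = β − ψ = -134.9968°
θ_3 = φ − θ_1 − θ_2 = -135.0019° (wrapped to (-180°,180°])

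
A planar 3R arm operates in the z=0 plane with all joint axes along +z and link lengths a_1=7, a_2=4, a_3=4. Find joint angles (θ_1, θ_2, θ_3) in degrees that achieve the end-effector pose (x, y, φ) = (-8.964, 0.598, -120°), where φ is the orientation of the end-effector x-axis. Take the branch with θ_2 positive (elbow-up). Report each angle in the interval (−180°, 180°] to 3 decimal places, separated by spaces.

wrist centre = target − a_3·(cos φ, sin φ) = (-6.9640, 4.0621)
cos θ_2 = (64.9980−7²−4²)/(2·7·4) = -0.0000; θ_2 = 90.0021° (elbow-up)
β = atan2(4.0621,-6.9640) = 149.7450°; ψ = atan2(4.0000,6.9999) = 29.7454°
θ_1 = β − ψ = 119.9996°
θ_3 = φ − θ_1 − θ_2 = 29.9983° (wrapped to (-180°,180°])

120.000 90.002 29.998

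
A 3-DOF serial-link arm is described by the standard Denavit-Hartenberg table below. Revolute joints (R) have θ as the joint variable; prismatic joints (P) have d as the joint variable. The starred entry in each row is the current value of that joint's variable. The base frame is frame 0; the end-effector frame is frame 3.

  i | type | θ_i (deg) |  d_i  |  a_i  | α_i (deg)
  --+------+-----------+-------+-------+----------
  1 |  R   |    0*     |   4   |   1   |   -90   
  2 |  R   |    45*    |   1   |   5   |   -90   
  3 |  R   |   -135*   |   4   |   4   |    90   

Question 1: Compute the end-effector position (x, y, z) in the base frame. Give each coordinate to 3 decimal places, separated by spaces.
after link 1: o_1 = (1.0000, 0.0000, 4.0000)
after link 2: o_2 = (4.5355, 1.0000, 0.4645)
after link 3: o_3 = (-0.2929, 3.8284, -0.3640)

-0.293 3.828 -0.364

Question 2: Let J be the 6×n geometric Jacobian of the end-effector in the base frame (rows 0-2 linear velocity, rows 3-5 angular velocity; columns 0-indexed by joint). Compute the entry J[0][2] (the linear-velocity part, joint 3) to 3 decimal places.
axis z_2 = (-0.7071,0.0000,-0.7071); lever o_n−o_2 = (-4.8284,2.8284,-0.8284)
cross product → J_v[:, 2] = (2.0000,2.8284,-2.0000)
J_ω[:, 2] = z_2
entry J[0][2] = 2.0000

2.000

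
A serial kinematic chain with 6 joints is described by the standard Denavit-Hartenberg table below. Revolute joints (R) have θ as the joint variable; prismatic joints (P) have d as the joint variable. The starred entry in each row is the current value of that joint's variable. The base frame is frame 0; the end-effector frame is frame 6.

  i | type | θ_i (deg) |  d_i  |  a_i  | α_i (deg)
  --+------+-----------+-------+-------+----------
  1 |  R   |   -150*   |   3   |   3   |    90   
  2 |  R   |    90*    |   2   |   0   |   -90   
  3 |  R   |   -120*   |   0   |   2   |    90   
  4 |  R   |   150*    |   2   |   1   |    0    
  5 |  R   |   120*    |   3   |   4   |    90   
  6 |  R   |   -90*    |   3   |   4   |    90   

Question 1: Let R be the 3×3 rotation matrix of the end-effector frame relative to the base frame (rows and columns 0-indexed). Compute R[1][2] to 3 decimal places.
End-effector z-axis (col 2 of R) = (0.8660,0.5000,0.0000)
R[1][2] = 0.5000

0.500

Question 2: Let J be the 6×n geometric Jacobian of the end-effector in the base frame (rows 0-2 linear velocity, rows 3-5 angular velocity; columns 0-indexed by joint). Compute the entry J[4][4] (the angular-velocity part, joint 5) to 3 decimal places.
axis z_4 = (0.2500,-0.4330,-0.8660); lever o_n−o_4 = (-2.4151,-3.8170,2.3660)
cross product → J_v[:, 4] = (-4.3301,1.5000,-2.0000)
J_ω[:, 4] = z_4
entry J[4][4] = -0.4330

-0.433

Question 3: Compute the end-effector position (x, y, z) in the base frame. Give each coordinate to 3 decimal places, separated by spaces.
-5.571 -3.350 3.067

after link 1: o_1 = (-2.5981, -1.5000, 3.0000)
after link 2: o_2 = (-3.5981, 0.2321, 3.0000)
after link 3: o_3 = (-4.4641, 1.7321, 2.0000)
after link 4: o_4 = (-3.1561, 0.4665, 0.7010)
after link 5: o_5 = (-5.8702, -2.8325, -1.8971)
after link 6: o_6 = (-5.5712, -3.3505, 3.0670)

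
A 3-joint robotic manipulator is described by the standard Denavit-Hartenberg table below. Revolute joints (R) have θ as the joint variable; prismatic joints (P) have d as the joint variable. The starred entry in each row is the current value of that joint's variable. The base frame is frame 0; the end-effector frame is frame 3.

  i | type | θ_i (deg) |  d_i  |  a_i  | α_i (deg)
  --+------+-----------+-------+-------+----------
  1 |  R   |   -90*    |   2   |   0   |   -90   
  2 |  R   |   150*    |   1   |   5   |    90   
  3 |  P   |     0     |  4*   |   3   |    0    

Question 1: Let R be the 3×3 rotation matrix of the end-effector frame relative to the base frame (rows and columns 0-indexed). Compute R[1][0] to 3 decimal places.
End-effector x-axis (col 0 of R) = (-0.0000,0.8660,-0.5000)
R[1][0] = 0.8660

0.866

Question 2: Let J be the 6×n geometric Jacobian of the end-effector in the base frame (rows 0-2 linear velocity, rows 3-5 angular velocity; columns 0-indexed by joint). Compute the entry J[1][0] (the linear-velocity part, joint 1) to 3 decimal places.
1.000

axis z_0 = ẑ; lever o_n−o_0 = (1.0000,4.9282,-5.4641)
cross product → J_v[:, 0] = (-4.9282,1.0000,0.0000)
J_ω[:, 0] = z_0
entry J[1][0] = 1.0000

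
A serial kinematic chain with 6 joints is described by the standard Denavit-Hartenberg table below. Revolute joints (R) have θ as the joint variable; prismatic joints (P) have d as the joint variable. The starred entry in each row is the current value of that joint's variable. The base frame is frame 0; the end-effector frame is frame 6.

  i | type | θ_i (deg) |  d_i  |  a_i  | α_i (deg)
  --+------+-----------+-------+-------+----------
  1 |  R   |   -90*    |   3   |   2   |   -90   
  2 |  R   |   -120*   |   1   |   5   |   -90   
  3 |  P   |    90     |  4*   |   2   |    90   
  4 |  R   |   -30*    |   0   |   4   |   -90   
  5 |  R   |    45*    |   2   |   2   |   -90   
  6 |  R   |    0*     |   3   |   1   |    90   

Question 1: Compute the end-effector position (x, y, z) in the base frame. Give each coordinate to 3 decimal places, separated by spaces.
after link 1: o_1 = (0.0000, -2.0000, 3.0000)
after link 2: o_2 = (1.0000, 0.5000, 7.3301)
after link 3: o_3 = (-1.0000, -2.9641, 9.3301)
after link 4: o_4 = (-4.4641, -1.2321, 8.3301)
after link 5: o_5 = (-6.6888, -2.8268, 7.6179)
after link 6: o_6 = (-5.4641, -4.8534, 5.5219)

-5.464 -4.853 5.522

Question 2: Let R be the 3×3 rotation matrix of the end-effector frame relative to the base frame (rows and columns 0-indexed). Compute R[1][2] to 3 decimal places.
End-effector z-axis (col 2 of R) = (-0.5000,-0.7500,0.4330)
R[1][2] = -0.7500

-0.750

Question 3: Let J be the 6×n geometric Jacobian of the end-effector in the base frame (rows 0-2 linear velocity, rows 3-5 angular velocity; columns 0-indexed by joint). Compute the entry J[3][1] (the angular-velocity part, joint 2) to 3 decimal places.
axis z_1 = (1.0000,0.0000,0.0000); lever o_n−o_1 = (-5.4641,-2.8534,2.5219)
cross product → J_v[:, 1] = (0.0000,-2.5219,-2.8534)
J_ω[:, 1] = z_1
entry J[3][1] = 1.0000

1.000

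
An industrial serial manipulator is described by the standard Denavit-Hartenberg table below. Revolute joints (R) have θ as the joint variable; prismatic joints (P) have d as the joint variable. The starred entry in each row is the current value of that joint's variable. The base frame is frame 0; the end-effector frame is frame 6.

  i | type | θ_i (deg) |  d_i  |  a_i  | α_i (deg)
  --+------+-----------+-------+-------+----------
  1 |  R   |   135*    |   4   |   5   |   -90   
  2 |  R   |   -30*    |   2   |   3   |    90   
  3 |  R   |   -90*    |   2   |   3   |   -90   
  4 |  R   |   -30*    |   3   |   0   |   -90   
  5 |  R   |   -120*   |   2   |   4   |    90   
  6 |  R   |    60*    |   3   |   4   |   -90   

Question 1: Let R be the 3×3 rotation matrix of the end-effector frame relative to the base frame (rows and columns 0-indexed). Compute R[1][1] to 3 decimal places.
0.683

End-effector y-axis (col 1 of R) = (0.3772,0.6834,0.6250)
R[1][1] = 0.6834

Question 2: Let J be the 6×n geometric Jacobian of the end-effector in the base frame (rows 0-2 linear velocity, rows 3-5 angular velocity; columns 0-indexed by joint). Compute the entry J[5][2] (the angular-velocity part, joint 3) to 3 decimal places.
0.866

axis z_2 = (0.3536,-0.3536,0.8660); lever o_n−o_2 = (-5.4310,6.6811,-1.4420)
cross product → J_v[:, 2] = (-5.2762,-4.1936,0.4420)
J_ω[:, 2] = z_2
entry J[5][2] = 0.8660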